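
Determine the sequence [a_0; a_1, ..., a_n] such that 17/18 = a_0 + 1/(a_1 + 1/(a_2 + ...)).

Run the Euclidean algorithm on 17 and 18; the successive quotients are the partial quotients a_0, a_1, ... (each step inverts the fractional part left over by the previous one):
  17 = 0*18 + 17, so a_0 = 0.
  18 = 1*17 + 1, so a_1 = 1.
  17 = 17*1 + 0, so a_2 = 17.
The remainder reaches 0 after 3 divisions, so the expansion has 3 partial quotients, read off in order.

[0; 1, 17]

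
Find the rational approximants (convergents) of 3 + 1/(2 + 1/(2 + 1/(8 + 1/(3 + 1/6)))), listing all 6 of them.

3/1, 7/2, 17/5, 143/42, 446/131, 2819/828

Using the convergent recurrence p_i = a_i*p_{i-1} + p_{i-2}, q_i = a_i*q_{i-1} + q_{i-2} with p_{-2}=0, p_{-1}=1, q_{-2}=1, q_{-1}=0:
  i=0: a_0=3, p_0 = 3*1 + 0 = 3, q_0 = 3*0 + 1 = 1.
  i=1: a_1=2, p_1 = 2*3 + 1 = 7, q_1 = 2*1 + 0 = 2.
  i=2: a_2=2, p_2 = 2*7 + 3 = 17, q_2 = 2*2 + 1 = 5.
  i=3: a_3=8, p_3 = 8*17 + 7 = 143, q_3 = 8*5 + 2 = 42.
  i=4: a_4=3, p_4 = 3*143 + 17 = 446, q_4 = 3*42 + 5 = 131.
  i=5: a_5=6, p_5 = 6*446 + 143 = 2819, q_5 = 6*131 + 42 = 828.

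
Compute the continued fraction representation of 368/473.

Run the Euclidean algorithm on 368 and 473; the successive quotients are the partial quotients a_0, a_1, ... (each step inverts the fractional part left over by the previous one):
  368 = 0*473 + 368, so a_0 = 0.
  473 = 1*368 + 105, so a_1 = 1.
  368 = 3*105 + 53, so a_2 = 3.
  105 = 1*53 + 52, so a_3 = 1.
  53 = 1*52 + 1, so a_4 = 1.
  52 = 52*1 + 0, so a_5 = 52.
The remainder reaches 0 after 6 divisions, so the expansion has 6 partial quotients, read off in order.

[0; 1, 3, 1, 1, 52]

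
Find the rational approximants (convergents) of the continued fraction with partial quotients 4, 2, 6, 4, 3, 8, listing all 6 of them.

4/1, 9/2, 58/13, 241/54, 781/175, 6489/1454

Using the convergent recurrence p_i = a_i*p_{i-1} + p_{i-2}, q_i = a_i*q_{i-1} + q_{i-2} with p_{-2}=0, p_{-1}=1, q_{-2}=1, q_{-1}=0:
  i=0: a_0=4, p_0 = 4*1 + 0 = 4, q_0 = 4*0 + 1 = 1.
  i=1: a_1=2, p_1 = 2*4 + 1 = 9, q_1 = 2*1 + 0 = 2.
  i=2: a_2=6, p_2 = 6*9 + 4 = 58, q_2 = 6*2 + 1 = 13.
  i=3: a_3=4, p_3 = 4*58 + 9 = 241, q_3 = 4*13 + 2 = 54.
  i=4: a_4=3, p_4 = 3*241 + 58 = 781, q_4 = 3*54 + 13 = 175.
  i=5: a_5=8, p_5 = 8*781 + 241 = 6489, q_5 = 8*175 + 54 = 1454.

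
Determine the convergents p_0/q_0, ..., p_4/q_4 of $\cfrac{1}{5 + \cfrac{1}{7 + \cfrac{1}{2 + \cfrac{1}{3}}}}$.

0/1, 1/5, 7/36, 15/77, 52/267

Using the convergent recurrence p_i = a_i*p_{i-1} + p_{i-2}, q_i = a_i*q_{i-1} + q_{i-2} with p_{-2}=0, p_{-1}=1, q_{-2}=1, q_{-1}=0:
  i=0: a_0=0, p_0 = 0*1 + 0 = 0, q_0 = 0*0 + 1 = 1.
  i=1: a_1=5, p_1 = 5*0 + 1 = 1, q_1 = 5*1 + 0 = 5.
  i=2: a_2=7, p_2 = 7*1 + 0 = 7, q_2 = 7*5 + 1 = 36.
  i=3: a_3=2, p_3 = 2*7 + 1 = 15, q_3 = 2*36 + 5 = 77.
  i=4: a_4=3, p_4 = 3*15 + 7 = 52, q_4 = 3*77 + 36 = 267.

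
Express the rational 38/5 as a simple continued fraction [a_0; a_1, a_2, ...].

Run the Euclidean algorithm on 38 and 5; the successive quotients are the partial quotients a_0, a_1, ... (each step inverts the fractional part left over by the previous one):
  38 = 7*5 + 3, so a_0 = 7.
  5 = 1*3 + 2, so a_1 = 1.
  3 = 1*2 + 1, so a_2 = 1.
  2 = 2*1 + 0, so a_3 = 2.
The remainder reaches 0 after 4 divisions, so the expansion has 4 partial quotients, read off in order.

[7; 1, 1, 2]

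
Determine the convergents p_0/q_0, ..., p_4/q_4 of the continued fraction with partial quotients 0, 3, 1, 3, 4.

Using the convergent recurrence p_i = a_i*p_{i-1} + p_{i-2}, q_i = a_i*q_{i-1} + q_{i-2} with p_{-2}=0, p_{-1}=1, q_{-2}=1, q_{-1}=0:
  i=0: a_0=0, p_0 = 0*1 + 0 = 0, q_0 = 0*0 + 1 = 1.
  i=1: a_1=3, p_1 = 3*0 + 1 = 1, q_1 = 3*1 + 0 = 3.
  i=2: a_2=1, p_2 = 1*1 + 0 = 1, q_2 = 1*3 + 1 = 4.
  i=3: a_3=3, p_3 = 3*1 + 1 = 4, q_3 = 3*4 + 3 = 15.
  i=4: a_4=4, p_4 = 4*4 + 1 = 17, q_4 = 4*15 + 4 = 64.

0/1, 1/3, 1/4, 4/15, 17/64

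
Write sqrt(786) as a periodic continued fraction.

[28; (28, 56)]

Write x_i = (sqrt(786) + m_i)/d_i with (m_0, d_0) = (0, 1). a_0 = floor(sqrt(786)) = 28, since 28^2 = 784 <= 786 < 841 = 29^2.
Iterate m_{i+1} = d_i*a_i - m_i, d_{i+1} = (786 - m_{i+1}^2)/d_i, a_{i+1} = floor((a_0 + m_{i+1})/d_{i+1}):
  m_1 = 1*28 - 0 = 28, d_1 = (786 - 28^2)/1 = 2/1 = 2, a_1 = floor((28 + 28)/2) = 28.
  m_2 = 2*28 - 28 = 28, d_2 = (786 - 28^2)/2 = 2/2 = 1, a_2 = floor((28 + 28)/1) = 56.
  m_3 = 1*56 - 28 = 28, d_3 = (786 - 28^2)/1 = 2/1 = 2: (m_3, d_3) = (m_1, d_1) = (28, 2), so from here the quotients repeat a_1, a_2; the period length is 2.
Hence the expansion of sqrt(786) is a_0 = 28 followed by the repeating block 28, 56 (period 2).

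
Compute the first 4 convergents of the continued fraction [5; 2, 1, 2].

Using the convergent recurrence p_i = a_i*p_{i-1} + p_{i-2}, q_i = a_i*q_{i-1} + q_{i-2} with p_{-2}=0, p_{-1}=1, q_{-2}=1, q_{-1}=0:
  i=0: a_0=5, p_0 = 5*1 + 0 = 5, q_0 = 5*0 + 1 = 1.
  i=1: a_1=2, p_1 = 2*5 + 1 = 11, q_1 = 2*1 + 0 = 2.
  i=2: a_2=1, p_2 = 1*11 + 5 = 16, q_2 = 1*2 + 1 = 3.
  i=3: a_3=2, p_3 = 2*16 + 11 = 43, q_3 = 2*3 + 2 = 8.

5/1, 11/2, 16/3, 43/8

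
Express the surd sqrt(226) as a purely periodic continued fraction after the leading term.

[15; (30)]

Write x_i = (sqrt(226) + m_i)/d_i with (m_0, d_0) = (0, 1). a_0 = floor(sqrt(226)) = 15, since 15^2 = 225 <= 226 < 256 = 16^2.
Iterate m_{i+1} = d_i*a_i - m_i, d_{i+1} = (226 - m_{i+1}^2)/d_i, a_{i+1} = floor((a_0 + m_{i+1})/d_{i+1}):
  m_1 = 1*15 - 0 = 15, d_1 = (226 - 15^2)/1 = 1/1 = 1, a_1 = floor((15 + 15)/1) = 30.
  m_2 = 1*30 - 15 = 15, d_2 = (226 - 15^2)/1 = 1/1 = 1: (m_2, d_2) = (m_1, d_1) = (15, 1), so from here the quotient a_1 repeats; the period length is 1.
Hence the expansion of sqrt(226) is a_0 = 15 followed by the repeating block 30 (period 1).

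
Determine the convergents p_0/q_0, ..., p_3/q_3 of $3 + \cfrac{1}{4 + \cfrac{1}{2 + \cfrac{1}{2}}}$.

3/1, 13/4, 29/9, 71/22

Using the convergent recurrence p_i = a_i*p_{i-1} + p_{i-2}, q_i = a_i*q_{i-1} + q_{i-2} with p_{-2}=0, p_{-1}=1, q_{-2}=1, q_{-1}=0:
  i=0: a_0=3, p_0 = 3*1 + 0 = 3, q_0 = 3*0 + 1 = 1.
  i=1: a_1=4, p_1 = 4*3 + 1 = 13, q_1 = 4*1 + 0 = 4.
  i=2: a_2=2, p_2 = 2*13 + 3 = 29, q_2 = 2*4 + 1 = 9.
  i=3: a_3=2, p_3 = 2*29 + 13 = 71, q_3 = 2*9 + 4 = 22.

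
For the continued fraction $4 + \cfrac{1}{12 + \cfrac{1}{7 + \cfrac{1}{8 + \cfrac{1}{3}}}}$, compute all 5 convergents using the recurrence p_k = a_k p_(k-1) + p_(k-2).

Using the convergent recurrence p_i = a_i*p_{i-1} + p_{i-2}, q_i = a_i*q_{i-1} + q_{i-2} with p_{-2}=0, p_{-1}=1, q_{-2}=1, q_{-1}=0:
  i=0: a_0=4, p_0 = 4*1 + 0 = 4, q_0 = 4*0 + 1 = 1.
  i=1: a_1=12, p_1 = 12*4 + 1 = 49, q_1 = 12*1 + 0 = 12.
  i=2: a_2=7, p_2 = 7*49 + 4 = 347, q_2 = 7*12 + 1 = 85.
  i=3: a_3=8, p_3 = 8*347 + 49 = 2825, q_3 = 8*85 + 12 = 692.
  i=4: a_4=3, p_4 = 3*2825 + 347 = 8822, q_4 = 3*692 + 85 = 2161.

4/1, 49/12, 347/85, 2825/692, 8822/2161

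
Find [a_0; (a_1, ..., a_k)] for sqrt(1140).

[33; (1, 3, 4, 3, 1, 66)]

Write x_i = (sqrt(1140) + m_i)/d_i with (m_0, d_0) = (0, 1). a_0 = floor(sqrt(1140)) = 33, since 33^2 = 1089 <= 1140 < 1156 = 34^2.
Iterate m_{i+1} = d_i*a_i - m_i, d_{i+1} = (1140 - m_{i+1}^2)/d_i, a_{i+1} = floor((a_0 + m_{i+1})/d_{i+1}):
  m_1 = 1*33 - 0 = 33, d_1 = (1140 - 33^2)/1 = 51/1 = 51, a_1 = floor((33 + 33)/51) = 1.
  m_2 = 51*1 - 33 = 18, d_2 = (1140 - 18^2)/51 = 816/51 = 16, a_2 = floor((33 + 18)/16) = 3.
  m_3 = 16*3 - 18 = 30, d_3 = (1140 - 30^2)/16 = 240/16 = 15, a_3 = floor((33 + 30)/15) = 4.
  m_4 = 15*4 - 30 = 30, d_4 = (1140 - 30^2)/15 = 240/15 = 16, a_4 = floor((33 + 30)/16) = 3.
  m_5 = 16*3 - 30 = 18, d_5 = (1140 - 18^2)/16 = 816/16 = 51, a_5 = floor((33 + 18)/51) = 1.
  m_6 = 51*1 - 18 = 33, d_6 = (1140 - 33^2)/51 = 51/51 = 1, a_6 = floor((33 + 33)/1) = 66.
  m_7 = 1*66 - 33 = 33, d_7 = (1140 - 33^2)/1 = 51/1 = 51: (m_7, d_7) = (m_1, d_1) = (33, 51), so from here the quotients repeat a_1, ..., a_6; the period length is 6.
Hence the expansion of sqrt(1140) is a_0 = 33 followed by the repeating block 1, 3, 4, 3, 1, 66 (period 6).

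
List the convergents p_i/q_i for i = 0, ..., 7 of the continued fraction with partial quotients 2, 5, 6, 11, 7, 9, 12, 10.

Using the convergent recurrence p_i = a_i*p_{i-1} + p_{i-2}, q_i = a_i*q_{i-1} + q_{i-2} with p_{-2}=0, p_{-1}=1, q_{-2}=1, q_{-1}=0:
  i=0: a_0=2, p_0 = 2*1 + 0 = 2, q_0 = 2*0 + 1 = 1.
  i=1: a_1=5, p_1 = 5*2 + 1 = 11, q_1 = 5*1 + 0 = 5.
  i=2: a_2=6, p_2 = 6*11 + 2 = 68, q_2 = 6*5 + 1 = 31.
  i=3: a_3=11, p_3 = 11*68 + 11 = 759, q_3 = 11*31 + 5 = 346.
  i=4: a_4=7, p_4 = 7*759 + 68 = 5381, q_4 = 7*346 + 31 = 2453.
  i=5: a_5=9, p_5 = 9*5381 + 759 = 49188, q_5 = 9*2453 + 346 = 22423.
  i=6: a_6=12, p_6 = 12*49188 + 5381 = 595637, q_6 = 12*22423 + 2453 = 271529.
  i=7: a_7=10, p_7 = 10*595637 + 49188 = 6005558, q_7 = 10*271529 + 22423 = 2737713.

2/1, 11/5, 68/31, 759/346, 5381/2453, 49188/22423, 595637/271529, 6005558/2737713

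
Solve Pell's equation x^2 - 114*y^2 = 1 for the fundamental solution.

(x, y) = (1025, 96)

First expand sqrt(114) as a continued fraction. With x_i = (sqrt(114) + m_i)/d_i and (m_0, d_0) = (0, 1): a_0 = floor(sqrt(114)) = 10, since 10^2 = 100 <= 114 < 121 = 11^2.
Iterate m_{i+1} = d_i*a_i - m_i, d_{i+1} = (114 - m_{i+1}^2)/d_i, a_{i+1} = floor((a_0 + m_{i+1})/d_{i+1}):
  m_1 = 1*10 - 0 = 10, d_1 = (114 - 10^2)/1 = 14/1 = 14, a_1 = floor((10 + 10)/14) = 1.
  m_2 = 14*1 - 10 = 4, d_2 = (114 - 4^2)/14 = 98/14 = 7, a_2 = floor((10 + 4)/7) = 2.
  m_3 = 7*2 - 4 = 10, d_3 = (114 - 10^2)/7 = 14/7 = 2, a_3 = floor((10 + 10)/2) = 10.
  m_4 = 2*10 - 10 = 10, d_4 = (114 - 10^2)/2 = 14/2 = 7, a_4 = floor((10 + 10)/7) = 2.
  m_5 = 7*2 - 10 = 4, d_5 = (114 - 4^2)/7 = 98/7 = 14, a_5 = floor((10 + 4)/14) = 1.
  m_6 = 14*1 - 4 = 10, d_6 = (114 - 10^2)/14 = 14/14 = 1, a_6 = floor((10 + 10)/1) = 20.
  m_7 = 1*20 - 10 = 10, d_7 = (114 - 10^2)/1 = 14/1 = 14: (m_7, d_7) = (m_1, d_1) = (10, 14), so from here the quotients repeat a_1, ..., a_6; the period length is 6.
So sqrt(114) = [10; (1, 2, 10, 2, 1, 20)] with period length k = 6.
k is even, so the fundamental solution of x^2 - 114y^2 = 1 is (p_{k-1}, q_{k-1}) = (p_5, q_5); compute convergents through index 5.
Convergents (p_i = a_i*p_{i-1} + p_{i-2}, q_i = a_i*q_{i-1} + q_{i-2} with p_{-2}=0, p_{-1}=1, q_{-2}=1, q_{-1}=0):
  i=0: a_0=10, p_0 = 10*1 + 0 = 10, q_0 = 10*0 + 1 = 1.
  i=1: a_1=1, p_1 = 1*10 + 1 = 11, q_1 = 1*1 + 0 = 1.
  i=2: a_2=2, p_2 = 2*11 + 10 = 32, q_2 = 2*1 + 1 = 3.
  i=3: a_3=10, p_3 = 10*32 + 11 = 331, q_3 = 10*3 + 1 = 31.
  i=4: a_4=2, p_4 = 2*331 + 32 = 694, q_4 = 2*31 + 3 = 65.
  i=5: a_5=1, p_5 = 1*694 + 331 = 1025, q_5 = 1*65 + 31 = 96.
Check: 1025^2 - 114*96^2 = 1050625 - 1050624 = 1, so (x, y) = (1025, 96) solves the equation, and by the theorem it is the least positive solution.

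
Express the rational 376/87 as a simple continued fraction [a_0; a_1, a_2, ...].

Run the Euclidean algorithm on 376 and 87; the successive quotients are the partial quotients a_0, a_1, ... (each step inverts the fractional part left over by the previous one):
  376 = 4*87 + 28, so a_0 = 4.
  87 = 3*28 + 3, so a_1 = 3.
  28 = 9*3 + 1, so a_2 = 9.
  3 = 3*1 + 0, so a_3 = 3.
The remainder reaches 0 after 4 divisions, so the expansion has 4 partial quotients, read off in order.

[4; 3, 9, 3]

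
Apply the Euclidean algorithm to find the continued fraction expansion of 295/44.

[6; 1, 2, 2, 1, 1, 2]

Run the Euclidean algorithm on 295 and 44; the successive quotients are the partial quotients a_0, a_1, ... (each step inverts the fractional part left over by the previous one):
  295 = 6*44 + 31, so a_0 = 6.
  44 = 1*31 + 13, so a_1 = 1.
  31 = 2*13 + 5, so a_2 = 2.
  13 = 2*5 + 3, so a_3 = 2.
  5 = 1*3 + 2, so a_4 = 1.
  3 = 1*2 + 1, so a_5 = 1.
  2 = 2*1 + 0, so a_6 = 2.
The remainder reaches 0 after 7 divisions, so the expansion has 7 partial quotients, read off in order.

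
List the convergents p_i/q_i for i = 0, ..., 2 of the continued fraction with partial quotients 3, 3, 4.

3/1, 10/3, 43/13

Using the convergent recurrence p_i = a_i*p_{i-1} + p_{i-2}, q_i = a_i*q_{i-1} + q_{i-2} with p_{-2}=0, p_{-1}=1, q_{-2}=1, q_{-1}=0:
  i=0: a_0=3, p_0 = 3*1 + 0 = 3, q_0 = 3*0 + 1 = 1.
  i=1: a_1=3, p_1 = 3*3 + 1 = 10, q_1 = 3*1 + 0 = 3.
  i=2: a_2=4, p_2 = 4*10 + 3 = 43, q_2 = 4*3 + 1 = 13.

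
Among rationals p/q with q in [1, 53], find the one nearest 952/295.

71/22

Expand x = 952/295 as a continued fraction with the Euclidean algorithm:
  952 = 3*295 + 67, so a_0 = 3.
  295 = 4*67 + 27, so a_1 = 4.
  67 = 2*27 + 13, so a_2 = 2.
  27 = 2*13 + 1, so a_3 = 2.
  13 = 13*1 + 0, so a_4 = 13.
so x = [3; 4, 2, 2, 13].
Convergents (p_i = a_i*p_{i-1} + p_{i-2}, q_i = a_i*q_{i-1} + q_{i-2} with p_{-2}=0, p_{-1}=1, q_{-2}=1, q_{-1}=0), until the denominator exceeds 53:
  i=0: a_0=3, p_0 = 3*1 + 0 = 3, q_0 = 3*0 + 1 = 1.
  i=1: a_1=4, p_1 = 4*3 + 1 = 13, q_1 = 4*1 + 0 = 4.
  i=2: a_2=2, p_2 = 2*13 + 3 = 29, q_2 = 2*4 + 1 = 9.
  i=3: a_3=2, p_3 = 2*29 + 13 = 71, q_3 = 2*9 + 4 = 22.
  i=4: a_4=13, p_4 = 13*71 + 29 = 952, q_4 = 13*22 + 9 = 295.
q_4 = 295 > 53, so the last convergent with denominator <= 53 is p_3/q_3 = 71/22.
The closest fraction with denominator <= 53 is either p_3/q_3 or the intermediate fraction (k*p_3 + p_2)/(k*q_3 + q_2) with the largest k >= 1 whose denominator stays <= 53; these approach x as k grows, and every other convergent or intermediate fraction in range is farther away.
Largest k: floor((53 - q_2)/q_3) = floor((53 - 9)/22) = 2.
That gives (2*71 + 29)/(2*22 + 9) = 171/53.
Compare the errors: |x - 71/22| = |952*22 - 71*295|/(295*22) = 1/6490, and |x - 171/53| = |952*53 - 171*295|/(295*53) = 11/15635.
Cross-multiplying, 1*15635 = 15635 < 71390 = 11*6490, so 1/6490 is smaller: the convergent 71/22 is closer to x than 171/53.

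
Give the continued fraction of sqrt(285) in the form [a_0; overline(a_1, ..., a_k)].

Write x_i = (sqrt(285) + m_i)/d_i with (m_0, d_0) = (0, 1). a_0 = floor(sqrt(285)) = 16, since 16^2 = 256 <= 285 < 289 = 17^2.
Iterate m_{i+1} = d_i*a_i - m_i, d_{i+1} = (285 - m_{i+1}^2)/d_i, a_{i+1} = floor((a_0 + m_{i+1})/d_{i+1}):
  m_1 = 1*16 - 0 = 16, d_1 = (285 - 16^2)/1 = 29/1 = 29, a_1 = floor((16 + 16)/29) = 1.
  m_2 = 29*1 - 16 = 13, d_2 = (285 - 13^2)/29 = 116/29 = 4, a_2 = floor((16 + 13)/4) = 7.
  m_3 = 4*7 - 13 = 15, d_3 = (285 - 15^2)/4 = 60/4 = 15, a_3 = floor((16 + 15)/15) = 2.
  m_4 = 15*2 - 15 = 15, d_4 = (285 - 15^2)/15 = 60/15 = 4, a_4 = floor((16 + 15)/4) = 7.
  m_5 = 4*7 - 15 = 13, d_5 = (285 - 13^2)/4 = 116/4 = 29, a_5 = floor((16 + 13)/29) = 1.
  m_6 = 29*1 - 13 = 16, d_6 = (285 - 16^2)/29 = 29/29 = 1, a_6 = floor((16 + 16)/1) = 32.
  m_7 = 1*32 - 16 = 16, d_7 = (285 - 16^2)/1 = 29/1 = 29: (m_7, d_7) = (m_1, d_1) = (16, 29), so from here the quotients repeat a_1, ..., a_6; the period length is 6.
Hence the expansion of sqrt(285) is a_0 = 16 followed by the repeating block 1, 7, 2, 7, 1, 32 (period 6).

[16; overline(1, 7, 2, 7, 1, 32)]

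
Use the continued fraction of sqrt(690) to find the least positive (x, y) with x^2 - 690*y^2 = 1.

(x, y) = (1471, 56)

First expand sqrt(690) as a continued fraction. With x_i = (sqrt(690) + m_i)/d_i and (m_0, d_0) = (0, 1): a_0 = floor(sqrt(690)) = 26, since 26^2 = 676 <= 690 < 729 = 27^2.
Iterate m_{i+1} = d_i*a_i - m_i, d_{i+1} = (690 - m_{i+1}^2)/d_i, a_{i+1} = floor((a_0 + m_{i+1})/d_{i+1}):
  m_1 = 1*26 - 0 = 26, d_1 = (690 - 26^2)/1 = 14/1 = 14, a_1 = floor((26 + 26)/14) = 3.
  m_2 = 14*3 - 26 = 16, d_2 = (690 - 16^2)/14 = 434/14 = 31, a_2 = floor((26 + 16)/31) = 1.
  m_3 = 31*1 - 16 = 15, d_3 = (690 - 15^2)/31 = 465/31 = 15, a_3 = floor((26 + 15)/15) = 2.
  m_4 = 15*2 - 15 = 15, d_4 = (690 - 15^2)/15 = 465/15 = 31, a_4 = floor((26 + 15)/31) = 1.
  m_5 = 31*1 - 15 = 16, d_5 = (690 - 16^2)/31 = 434/31 = 14, a_5 = floor((26 + 16)/14) = 3.
  m_6 = 14*3 - 16 = 26, d_6 = (690 - 26^2)/14 = 14/14 = 1, a_6 = floor((26 + 26)/1) = 52.
  m_7 = 1*52 - 26 = 26, d_7 = (690 - 26^2)/1 = 14/1 = 14: (m_7, d_7) = (m_1, d_1) = (26, 14), so from here the quotients repeat a_1, ..., a_6; the period length is 6.
So sqrt(690) = [26; (3, 1, 2, 1, 3, 52)] with period length k = 6.
k is even, so the fundamental solution of x^2 - 690y^2 = 1 is (p_{k-1}, q_{k-1}) = (p_5, q_5); compute convergents through index 5.
Convergents (p_i = a_i*p_{i-1} + p_{i-2}, q_i = a_i*q_{i-1} + q_{i-2} with p_{-2}=0, p_{-1}=1, q_{-2}=1, q_{-1}=0):
  i=0: a_0=26, p_0 = 26*1 + 0 = 26, q_0 = 26*0 + 1 = 1.
  i=1: a_1=3, p_1 = 3*26 + 1 = 79, q_1 = 3*1 + 0 = 3.
  i=2: a_2=1, p_2 = 1*79 + 26 = 105, q_2 = 1*3 + 1 = 4.
  i=3: a_3=2, p_3 = 2*105 + 79 = 289, q_3 = 2*4 + 3 = 11.
  i=4: a_4=1, p_4 = 1*289 + 105 = 394, q_4 = 1*11 + 4 = 15.
  i=5: a_5=3, p_5 = 3*394 + 289 = 1471, q_5 = 3*15 + 11 = 56.
Check: 1471^2 - 690*56^2 = 2163841 - 2163840 = 1, so (x, y) = (1471, 56) solves the equation, and by the theorem it is the least positive solution.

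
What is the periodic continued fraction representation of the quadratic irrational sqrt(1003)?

Write x_i = (sqrt(1003) + m_i)/d_i with (m_0, d_0) = (0, 1). a_0 = floor(sqrt(1003)) = 31, since 31^2 = 961 <= 1003 < 1024 = 32^2.
Iterate m_{i+1} = d_i*a_i - m_i, d_{i+1} = (1003 - m_{i+1}^2)/d_i, a_{i+1} = floor((a_0 + m_{i+1})/d_{i+1}):
  m_1 = 1*31 - 0 = 31, d_1 = (1003 - 31^2)/1 = 42/1 = 42, a_1 = floor((31 + 31)/42) = 1.
  m_2 = 42*1 - 31 = 11, d_2 = (1003 - 11^2)/42 = 882/42 = 21, a_2 = floor((31 + 11)/21) = 2.
  m_3 = 21*2 - 11 = 31, d_3 = (1003 - 31^2)/21 = 42/21 = 2, a_3 = floor((31 + 31)/2) = 31.
  m_4 = 2*31 - 31 = 31, d_4 = (1003 - 31^2)/2 = 42/2 = 21, a_4 = floor((31 + 31)/21) = 2.
  m_5 = 21*2 - 31 = 11, d_5 = (1003 - 11^2)/21 = 882/21 = 42, a_5 = floor((31 + 11)/42) = 1.
  m_6 = 42*1 - 11 = 31, d_6 = (1003 - 31^2)/42 = 42/42 = 1, a_6 = floor((31 + 31)/1) = 62.
  m_7 = 1*62 - 31 = 31, d_7 = (1003 - 31^2)/1 = 42/1 = 42: (m_7, d_7) = (m_1, d_1) = (31, 42), so from here the quotients repeat a_1, ..., a_6; the period length is 6.
Hence the expansion of sqrt(1003) is a_0 = 31 followed by the repeating block 1, 2, 31, 2, 1, 62 (period 6).

[31; (1, 2, 31, 2, 1, 62)]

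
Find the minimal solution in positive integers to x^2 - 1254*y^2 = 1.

(x, y) = (362405, 10234)

First expand sqrt(1254) as a continued fraction. With x_i = (sqrt(1254) + m_i)/d_i and (m_0, d_0) = (0, 1): a_0 = floor(sqrt(1254)) = 35, since 35^2 = 1225 <= 1254 < 1296 = 36^2.
Iterate m_{i+1} = d_i*a_i - m_i, d_{i+1} = (1254 - m_{i+1}^2)/d_i, a_{i+1} = floor((a_0 + m_{i+1})/d_{i+1}):
  m_1 = 1*35 - 0 = 35, d_1 = (1254 - 35^2)/1 = 29/1 = 29, a_1 = floor((35 + 35)/29) = 2.
  m_2 = 29*2 - 35 = 23, d_2 = (1254 - 23^2)/29 = 725/29 = 25, a_2 = floor((35 + 23)/25) = 2.
  m_3 = 25*2 - 23 = 27, d_3 = (1254 - 27^2)/25 = 525/25 = 21, a_3 = floor((35 + 27)/21) = 2.
  m_4 = 21*2 - 27 = 15, d_4 = (1254 - 15^2)/21 = 1029/21 = 49, a_4 = floor((35 + 15)/49) = 1.
  m_5 = 49*1 - 15 = 34, d_5 = (1254 - 34^2)/49 = 98/49 = 2, a_5 = floor((35 + 34)/2) = 34.
  m_6 = 2*34 - 34 = 34, d_6 = (1254 - 34^2)/2 = 98/2 = 49, a_6 = floor((35 + 34)/49) = 1.
  m_7 = 49*1 - 34 = 15, d_7 = (1254 - 15^2)/49 = 1029/49 = 21, a_7 = floor((35 + 15)/21) = 2.
  m_8 = 21*2 - 15 = 27, d_8 = (1254 - 27^2)/21 = 525/21 = 25, a_8 = floor((35 + 27)/25) = 2.
  m_9 = 25*2 - 27 = 23, d_9 = (1254 - 23^2)/25 = 725/25 = 29, a_9 = floor((35 + 23)/29) = 2.
  m_10 = 29*2 - 23 = 35, d_10 = (1254 - 35^2)/29 = 29/29 = 1, a_10 = floor((35 + 35)/1) = 70.
  m_11 = 1*70 - 35 = 35, d_11 = (1254 - 35^2)/1 = 29/1 = 29: (m_11, d_11) = (m_1, d_1) = (35, 29), so from here the quotients repeat a_1, ..., a_10; the period length is 10.
So sqrt(1254) = [35; (2, 2, 2, 1, 34, 1, 2, 2, 2, 70)] with period length k = 10.
k is even, so the fundamental solution of x^2 - 1254y^2 = 1 is (p_{k-1}, q_{k-1}) = (p_9, q_9); compute convergents through index 9.
Convergents (p_i = a_i*p_{i-1} + p_{i-2}, q_i = a_i*q_{i-1} + q_{i-2} with p_{-2}=0, p_{-1}=1, q_{-2}=1, q_{-1}=0):
  i=0: a_0=35, p_0 = 35*1 + 0 = 35, q_0 = 35*0 + 1 = 1.
  i=1: a_1=2, p_1 = 2*35 + 1 = 71, q_1 = 2*1 + 0 = 2.
  i=2: a_2=2, p_2 = 2*71 + 35 = 177, q_2 = 2*2 + 1 = 5.
  i=3: a_3=2, p_3 = 2*177 + 71 = 425, q_3 = 2*5 + 2 = 12.
  i=4: a_4=1, p_4 = 1*425 + 177 = 602, q_4 = 1*12 + 5 = 17.
  i=5: a_5=34, p_5 = 34*602 + 425 = 20893, q_5 = 34*17 + 12 = 590.
  i=6: a_6=1, p_6 = 1*20893 + 602 = 21495, q_6 = 1*590 + 17 = 607.
  i=7: a_7=2, p_7 = 2*21495 + 20893 = 63883, q_7 = 2*607 + 590 = 1804.
  i=8: a_8=2, p_8 = 2*63883 + 21495 = 149261, q_8 = 2*1804 + 607 = 4215.
  i=9: a_9=2, p_9 = 2*149261 + 63883 = 362405, q_9 = 2*4215 + 1804 = 10234.
Check: 362405^2 - 1254*10234^2 = 131337384025 - 131337384024 = 1, so (x, y) = (362405, 10234) solves the equation, and by the theorem it is the least positive solution.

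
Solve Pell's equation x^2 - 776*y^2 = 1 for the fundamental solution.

(x, y) = (195, 7)

First expand sqrt(776) as a continued fraction. With x_i = (sqrt(776) + m_i)/d_i and (m_0, d_0) = (0, 1): a_0 = floor(sqrt(776)) = 27, since 27^2 = 729 <= 776 < 784 = 28^2.
Iterate m_{i+1} = d_i*a_i - m_i, d_{i+1} = (776 - m_{i+1}^2)/d_i, a_{i+1} = floor((a_0 + m_{i+1})/d_{i+1}):
  m_1 = 1*27 - 0 = 27, d_1 = (776 - 27^2)/1 = 47/1 = 47, a_1 = floor((27 + 27)/47) = 1.
  m_2 = 47*1 - 27 = 20, d_2 = (776 - 20^2)/47 = 376/47 = 8, a_2 = floor((27 + 20)/8) = 5.
  m_3 = 8*5 - 20 = 20, d_3 = (776 - 20^2)/8 = 376/8 = 47, a_3 = floor((27 + 20)/47) = 1.
  m_4 = 47*1 - 20 = 27, d_4 = (776 - 27^2)/47 = 47/47 = 1, a_4 = floor((27 + 27)/1) = 54.
  m_5 = 1*54 - 27 = 27, d_5 = (776 - 27^2)/1 = 47/1 = 47: (m_5, d_5) = (m_1, d_1) = (27, 47), so from here the quotients repeat a_1, ..., a_4; the period length is 4.
So sqrt(776) = [27; (1, 5, 1, 54)] with period length k = 4.
k is even, so the fundamental solution of x^2 - 776y^2 = 1 is (p_{k-1}, q_{k-1}) = (p_3, q_3); compute convergents through index 3.
Convergents (p_i = a_i*p_{i-1} + p_{i-2}, q_i = a_i*q_{i-1} + q_{i-2} with p_{-2}=0, p_{-1}=1, q_{-2}=1, q_{-1}=0):
  i=0: a_0=27, p_0 = 27*1 + 0 = 27, q_0 = 27*0 + 1 = 1.
  i=1: a_1=1, p_1 = 1*27 + 1 = 28, q_1 = 1*1 + 0 = 1.
  i=2: a_2=5, p_2 = 5*28 + 27 = 167, q_2 = 5*1 + 1 = 6.
  i=3: a_3=1, p_3 = 1*167 + 28 = 195, q_3 = 1*6 + 1 = 7.
Check: 195^2 - 776*7^2 = 38025 - 38024 = 1, so (x, y) = (195, 7) solves the equation, and by the theorem it is the least positive solution.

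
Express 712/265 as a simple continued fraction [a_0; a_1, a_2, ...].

Run the Euclidean algorithm on 712 and 265; the successive quotients are the partial quotients a_0, a_1, ... (each step inverts the fractional part left over by the previous one):
  712 = 2*265 + 182, so a_0 = 2.
  265 = 1*182 + 83, so a_1 = 1.
  182 = 2*83 + 16, so a_2 = 2.
  83 = 5*16 + 3, so a_3 = 5.
  16 = 5*3 + 1, so a_4 = 5.
  3 = 3*1 + 0, so a_5 = 3.
The remainder reaches 0 after 6 divisions, so the expansion has 6 partial quotients, read off in order.

[2; 1, 2, 5, 5, 3]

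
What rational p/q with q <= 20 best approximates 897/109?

107/13

Expand x = 897/109 as a continued fraction with the Euclidean algorithm:
  897 = 8*109 + 25, so a_0 = 8.
  109 = 4*25 + 9, so a_1 = 4.
  25 = 2*9 + 7, so a_2 = 2.
  9 = 1*7 + 2, so a_3 = 1.
  7 = 3*2 + 1, so a_4 = 3.
  2 = 2*1 + 0, so a_5 = 2.
so x = [8; 4, 2, 1, 3, 2].
Convergents (p_i = a_i*p_{i-1} + p_{i-2}, q_i = a_i*q_{i-1} + q_{i-2} with p_{-2}=0, p_{-1}=1, q_{-2}=1, q_{-1}=0), until the denominator exceeds 20:
  i=0: a_0=8, p_0 = 8*1 + 0 = 8, q_0 = 8*0 + 1 = 1.
  i=1: a_1=4, p_1 = 4*8 + 1 = 33, q_1 = 4*1 + 0 = 4.
  i=2: a_2=2, p_2 = 2*33 + 8 = 74, q_2 = 2*4 + 1 = 9.
  i=3: a_3=1, p_3 = 1*74 + 33 = 107, q_3 = 1*9 + 4 = 13.
  i=4: a_4=3, p_4 = 3*107 + 74 = 395, q_4 = 3*13 + 9 = 48.
q_4 = 48 > 20, so the last convergent with denominator <= 20 is p_3/q_3 = 107/13.
The closest fraction with denominator <= 20 is either p_3/q_3 or the intermediate fraction (k*p_3 + p_2)/(k*q_3 + q_2) with the largest k >= 1 whose denominator stays <= 20; these approach x as k grows, and every other convergent or intermediate fraction in range is farther away.
Largest k: floor((20 - q_2)/q_3) = floor((20 - 9)/13) = 0.
Since k = 0, no intermediate fraction beyond p_3/q_3 has denominator <= 20, so the convergent 107/13 is the closest (its error is |897*13 - 107*109|/(109*13) = 2/1417).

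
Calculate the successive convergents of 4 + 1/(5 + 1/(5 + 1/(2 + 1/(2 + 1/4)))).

4/1, 21/5, 109/26, 239/57, 587/140, 2587/617

Using the convergent recurrence p_i = a_i*p_{i-1} + p_{i-2}, q_i = a_i*q_{i-1} + q_{i-2} with p_{-2}=0, p_{-1}=1, q_{-2}=1, q_{-1}=0:
  i=0: a_0=4, p_0 = 4*1 + 0 = 4, q_0 = 4*0 + 1 = 1.
  i=1: a_1=5, p_1 = 5*4 + 1 = 21, q_1 = 5*1 + 0 = 5.
  i=2: a_2=5, p_2 = 5*21 + 4 = 109, q_2 = 5*5 + 1 = 26.
  i=3: a_3=2, p_3 = 2*109 + 21 = 239, q_3 = 2*26 + 5 = 57.
  i=4: a_4=2, p_4 = 2*239 + 109 = 587, q_4 = 2*57 + 26 = 140.
  i=5: a_5=4, p_5 = 4*587 + 239 = 2587, q_5 = 4*140 + 57 = 617.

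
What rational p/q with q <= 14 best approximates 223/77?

29/10

Expand x = 223/77 as a continued fraction with the Euclidean algorithm:
  223 = 2*77 + 69, so a_0 = 2.
  77 = 1*69 + 8, so a_1 = 1.
  69 = 8*8 + 5, so a_2 = 8.
  8 = 1*5 + 3, so a_3 = 1.
  5 = 1*3 + 2, so a_4 = 1.
  3 = 1*2 + 1, so a_5 = 1.
  2 = 2*1 + 0, so a_6 = 2.
so x = [2; 1, 8, 1, 1, 1, 2].
Convergents (p_i = a_i*p_{i-1} + p_{i-2}, q_i = a_i*q_{i-1} + q_{i-2} with p_{-2}=0, p_{-1}=1, q_{-2}=1, q_{-1}=0), until the denominator exceeds 14:
  i=0: a_0=2, p_0 = 2*1 + 0 = 2, q_0 = 2*0 + 1 = 1.
  i=1: a_1=1, p_1 = 1*2 + 1 = 3, q_1 = 1*1 + 0 = 1.
  i=2: a_2=8, p_2 = 8*3 + 2 = 26, q_2 = 8*1 + 1 = 9.
  i=3: a_3=1, p_3 = 1*26 + 3 = 29, q_3 = 1*9 + 1 = 10.
  i=4: a_4=1, p_4 = 1*29 + 26 = 55, q_4 = 1*10 + 9 = 19.
q_4 = 19 > 14, so the last convergent with denominator <= 14 is p_3/q_3 = 29/10.
The closest fraction with denominator <= 14 is either p_3/q_3 or the intermediate fraction (k*p_3 + p_2)/(k*q_3 + q_2) with the largest k >= 1 whose denominator stays <= 14; these approach x as k grows, and every other convergent or intermediate fraction in range is farther away.
Largest k: floor((14 - q_2)/q_3) = floor((14 - 9)/10) = 0.
Since k = 0, no intermediate fraction beyond p_3/q_3 has denominator <= 14, so the convergent 29/10 is the closest (its error is |223*10 - 29*77|/(77*10) = 3/770).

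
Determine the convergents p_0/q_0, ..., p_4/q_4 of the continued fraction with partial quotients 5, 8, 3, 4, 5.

Using the convergent recurrence p_i = a_i*p_{i-1} + p_{i-2}, q_i = a_i*q_{i-1} + q_{i-2} with p_{-2}=0, p_{-1}=1, q_{-2}=1, q_{-1}=0:
  i=0: a_0=5, p_0 = 5*1 + 0 = 5, q_0 = 5*0 + 1 = 1.
  i=1: a_1=8, p_1 = 8*5 + 1 = 41, q_1 = 8*1 + 0 = 8.
  i=2: a_2=3, p_2 = 3*41 + 5 = 128, q_2 = 3*8 + 1 = 25.
  i=3: a_3=4, p_3 = 4*128 + 41 = 553, q_3 = 4*25 + 8 = 108.
  i=4: a_4=5, p_4 = 5*553 + 128 = 2893, q_4 = 5*108 + 25 = 565.

5/1, 41/8, 128/25, 553/108, 2893/565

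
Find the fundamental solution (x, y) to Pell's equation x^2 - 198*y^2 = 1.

First expand sqrt(198) as a continued fraction. With x_i = (sqrt(198) + m_i)/d_i and (m_0, d_0) = (0, 1): a_0 = floor(sqrt(198)) = 14, since 14^2 = 196 <= 198 < 225 = 15^2.
Iterate m_{i+1} = d_i*a_i - m_i, d_{i+1} = (198 - m_{i+1}^2)/d_i, a_{i+1} = floor((a_0 + m_{i+1})/d_{i+1}):
  m_1 = 1*14 - 0 = 14, d_1 = (198 - 14^2)/1 = 2/1 = 2, a_1 = floor((14 + 14)/2) = 14.
  m_2 = 2*14 - 14 = 14, d_2 = (198 - 14^2)/2 = 2/2 = 1, a_2 = floor((14 + 14)/1) = 28.
  m_3 = 1*28 - 14 = 14, d_3 = (198 - 14^2)/1 = 2/1 = 2: (m_3, d_3) = (m_1, d_1) = (14, 2), so from here the quotients repeat a_1, a_2; the period length is 2.
So sqrt(198) = [14; (14, 28)] with period length k = 2.
k is even, so the fundamental solution of x^2 - 198y^2 = 1 is (p_{k-1}, q_{k-1}) = (p_1, q_1); compute convergents through index 1.
Convergents (p_i = a_i*p_{i-1} + p_{i-2}, q_i = a_i*q_{i-1} + q_{i-2} with p_{-2}=0, p_{-1}=1, q_{-2}=1, q_{-1}=0):
  i=0: a_0=14, p_0 = 14*1 + 0 = 14, q_0 = 14*0 + 1 = 1.
  i=1: a_1=14, p_1 = 14*14 + 1 = 197, q_1 = 14*1 + 0 = 14.
Check: 197^2 - 198*14^2 = 38809 - 38808 = 1, so (x, y) = (197, 14) solves the equation, and by the theorem it is the least positive solution.

(x, y) = (197, 14)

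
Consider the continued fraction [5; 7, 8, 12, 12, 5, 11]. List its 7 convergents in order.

Using the convergent recurrence p_i = a_i*p_{i-1} + p_{i-2}, q_i = a_i*q_{i-1} + q_{i-2} with p_{-2}=0, p_{-1}=1, q_{-2}=1, q_{-1}=0:
  i=0: a_0=5, p_0 = 5*1 + 0 = 5, q_0 = 5*0 + 1 = 1.
  i=1: a_1=7, p_1 = 7*5 + 1 = 36, q_1 = 7*1 + 0 = 7.
  i=2: a_2=8, p_2 = 8*36 + 5 = 293, q_2 = 8*7 + 1 = 57.
  i=3: a_3=12, p_3 = 12*293 + 36 = 3552, q_3 = 12*57 + 7 = 691.
  i=4: a_4=12, p_4 = 12*3552 + 293 = 42917, q_4 = 12*691 + 57 = 8349.
  i=5: a_5=5, p_5 = 5*42917 + 3552 = 218137, q_5 = 5*8349 + 691 = 42436.
  i=6: a_6=11, p_6 = 11*218137 + 42917 = 2442424, q_6 = 11*42436 + 8349 = 475145.

5/1, 36/7, 293/57, 3552/691, 42917/8349, 218137/42436, 2442424/475145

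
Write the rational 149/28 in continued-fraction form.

[5; 3, 9]

Run the Euclidean algorithm on 149 and 28; the successive quotients are the partial quotients a_0, a_1, ... (each step inverts the fractional part left over by the previous one):
  149 = 5*28 + 9, so a_0 = 5.
  28 = 3*9 + 1, so a_1 = 3.
  9 = 9*1 + 0, so a_2 = 9.
The remainder reaches 0 after 3 divisions, so the expansion has 3 partial quotients, read off in order.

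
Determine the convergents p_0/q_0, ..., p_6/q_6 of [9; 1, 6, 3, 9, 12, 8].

9/1, 10/1, 69/7, 217/22, 2022/205, 24481/2482, 197870/20061

Using the convergent recurrence p_i = a_i*p_{i-1} + p_{i-2}, q_i = a_i*q_{i-1} + q_{i-2} with p_{-2}=0, p_{-1}=1, q_{-2}=1, q_{-1}=0:
  i=0: a_0=9, p_0 = 9*1 + 0 = 9, q_0 = 9*0 + 1 = 1.
  i=1: a_1=1, p_1 = 1*9 + 1 = 10, q_1 = 1*1 + 0 = 1.
  i=2: a_2=6, p_2 = 6*10 + 9 = 69, q_2 = 6*1 + 1 = 7.
  i=3: a_3=3, p_3 = 3*69 + 10 = 217, q_3 = 3*7 + 1 = 22.
  i=4: a_4=9, p_4 = 9*217 + 69 = 2022, q_4 = 9*22 + 7 = 205.
  i=5: a_5=12, p_5 = 12*2022 + 217 = 24481, q_5 = 12*205 + 22 = 2482.
  i=6: a_6=8, p_6 = 8*24481 + 2022 = 197870, q_6 = 8*2482 + 205 = 20061.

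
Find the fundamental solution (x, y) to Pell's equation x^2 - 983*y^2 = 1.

First expand sqrt(983) as a continued fraction. With x_i = (sqrt(983) + m_i)/d_i and (m_0, d_0) = (0, 1): a_0 = floor(sqrt(983)) = 31, since 31^2 = 961 <= 983 < 1024 = 32^2.
Iterate m_{i+1} = d_i*a_i - m_i, d_{i+1} = (983 - m_{i+1}^2)/d_i, a_{i+1} = floor((a_0 + m_{i+1})/d_{i+1}):
  m_1 = 1*31 - 0 = 31, d_1 = (983 - 31^2)/1 = 22/1 = 22, a_1 = floor((31 + 31)/22) = 2.
  m_2 = 22*2 - 31 = 13, d_2 = (983 - 13^2)/22 = 814/22 = 37, a_2 = floor((31 + 13)/37) = 1.
  m_3 = 37*1 - 13 = 24, d_3 = (983 - 24^2)/37 = 407/37 = 11, a_3 = floor((31 + 24)/11) = 5.
  m_4 = 11*5 - 24 = 31, d_4 = (983 - 31^2)/11 = 22/11 = 2, a_4 = floor((31 + 31)/2) = 31.
  m_5 = 2*31 - 31 = 31, d_5 = (983 - 31^2)/2 = 22/2 = 11, a_5 = floor((31 + 31)/11) = 5.
  m_6 = 11*5 - 31 = 24, d_6 = (983 - 24^2)/11 = 407/11 = 37, a_6 = floor((31 + 24)/37) = 1.
  m_7 = 37*1 - 24 = 13, d_7 = (983 - 13^2)/37 = 814/37 = 22, a_7 = floor((31 + 13)/22) = 2.
  m_8 = 22*2 - 13 = 31, d_8 = (983 - 31^2)/22 = 22/22 = 1, a_8 = floor((31 + 31)/1) = 62.
  m_9 = 1*62 - 31 = 31, d_9 = (983 - 31^2)/1 = 22/1 = 22: (m_9, d_9) = (m_1, d_1) = (31, 22), so from here the quotients repeat a_1, ..., a_8; the period length is 8.
So sqrt(983) = [31; (2, 1, 5, 31, 5, 1, 2, 62)] with period length k = 8.
k is even, so the fundamental solution of x^2 - 983y^2 = 1 is (p_{k-1}, q_{k-1}) = (p_7, q_7); compute convergents through index 7.
Convergents (p_i = a_i*p_{i-1} + p_{i-2}, q_i = a_i*q_{i-1} + q_{i-2} with p_{-2}=0, p_{-1}=1, q_{-2}=1, q_{-1}=0):
  i=0: a_0=31, p_0 = 31*1 + 0 = 31, q_0 = 31*0 + 1 = 1.
  i=1: a_1=2, p_1 = 2*31 + 1 = 63, q_1 = 2*1 + 0 = 2.
  i=2: a_2=1, p_2 = 1*63 + 31 = 94, q_2 = 1*2 + 1 = 3.
  i=3: a_3=5, p_3 = 5*94 + 63 = 533, q_3 = 5*3 + 2 = 17.
  i=4: a_4=31, p_4 = 31*533 + 94 = 16617, q_4 = 31*17 + 3 = 530.
  i=5: a_5=5, p_5 = 5*16617 + 533 = 83618, q_5 = 5*530 + 17 = 2667.
  i=6: a_6=1, p_6 = 1*83618 + 16617 = 100235, q_6 = 1*2667 + 530 = 3197.
  i=7: a_7=2, p_7 = 2*100235 + 83618 = 284088, q_7 = 2*3197 + 2667 = 9061.
Check: 284088^2 - 983*9061^2 = 80705991744 - 80705991743 = 1, so (x, y) = (284088, 9061) solves the equation, and by the theorem it is the least positive solution.

(x, y) = (284088, 9061)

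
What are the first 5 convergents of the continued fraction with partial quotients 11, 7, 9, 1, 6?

Using the convergent recurrence p_i = a_i*p_{i-1} + p_{i-2}, q_i = a_i*q_{i-1} + q_{i-2} with p_{-2}=0, p_{-1}=1, q_{-2}=1, q_{-1}=0:
  i=0: a_0=11, p_0 = 11*1 + 0 = 11, q_0 = 11*0 + 1 = 1.
  i=1: a_1=7, p_1 = 7*11 + 1 = 78, q_1 = 7*1 + 0 = 7.
  i=2: a_2=9, p_2 = 9*78 + 11 = 713, q_2 = 9*7 + 1 = 64.
  i=3: a_3=1, p_3 = 1*713 + 78 = 791, q_3 = 1*64 + 7 = 71.
  i=4: a_4=6, p_4 = 6*791 + 713 = 5459, q_4 = 6*71 + 64 = 490.

11/1, 78/7, 713/64, 791/71, 5459/490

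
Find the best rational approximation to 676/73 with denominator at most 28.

Expand x = 676/73 as a continued fraction with the Euclidean algorithm:
  676 = 9*73 + 19, so a_0 = 9.
  73 = 3*19 + 16, so a_1 = 3.
  19 = 1*16 + 3, so a_2 = 1.
  16 = 5*3 + 1, so a_3 = 5.
  3 = 3*1 + 0, so a_4 = 3.
so x = [9; 3, 1, 5, 3].
Convergents (p_i = a_i*p_{i-1} + p_{i-2}, q_i = a_i*q_{i-1} + q_{i-2} with p_{-2}=0, p_{-1}=1, q_{-2}=1, q_{-1}=0), until the denominator exceeds 28:
  i=0: a_0=9, p_0 = 9*1 + 0 = 9, q_0 = 9*0 + 1 = 1.
  i=1: a_1=3, p_1 = 3*9 + 1 = 28, q_1 = 3*1 + 0 = 3.
  i=2: a_2=1, p_2 = 1*28 + 9 = 37, q_2 = 1*3 + 1 = 4.
  i=3: a_3=5, p_3 = 5*37 + 28 = 213, q_3 = 5*4 + 3 = 23.
  i=4: a_4=3, p_4 = 3*213 + 37 = 676, q_4 = 3*23 + 4 = 73.
q_4 = 73 > 28, so the last convergent with denominator <= 28 is p_3/q_3 = 213/23.
The closest fraction with denominator <= 28 is either p_3/q_3 or the intermediate fraction (k*p_3 + p_2)/(k*q_3 + q_2) with the largest k >= 1 whose denominator stays <= 28; these approach x as k grows, and every other convergent or intermediate fraction in range is farther away.
Largest k: floor((28 - q_2)/q_3) = floor((28 - 4)/23) = 1.
That gives (1*213 + 37)/(1*23 + 4) = 250/27.
Compare the errors: |x - 213/23| = |676*23 - 213*73|/(73*23) = 1/1679, and |x - 250/27| = |676*27 - 250*73|/(73*27) = 2/1971.
Cross-multiplying, 1*1971 = 1971 < 3358 = 2*1679, so 1/1679 is smaller: the convergent 213/23 is closer to x than 250/27.

213/23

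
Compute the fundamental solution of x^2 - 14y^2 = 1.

(x, y) = (15, 4)

First expand sqrt(14) as a continued fraction. With x_i = (sqrt(14) + m_i)/d_i and (m_0, d_0) = (0, 1): a_0 = floor(sqrt(14)) = 3, since 3^2 = 9 <= 14 < 16 = 4^2.
Iterate m_{i+1} = d_i*a_i - m_i, d_{i+1} = (14 - m_{i+1}^2)/d_i, a_{i+1} = floor((a_0 + m_{i+1})/d_{i+1}):
  m_1 = 1*3 - 0 = 3, d_1 = (14 - 3^2)/1 = 5/1 = 5, a_1 = floor((3 + 3)/5) = 1.
  m_2 = 5*1 - 3 = 2, d_2 = (14 - 2^2)/5 = 10/5 = 2, a_2 = floor((3 + 2)/2) = 2.
  m_3 = 2*2 - 2 = 2, d_3 = (14 - 2^2)/2 = 10/2 = 5, a_3 = floor((3 + 2)/5) = 1.
  m_4 = 5*1 - 2 = 3, d_4 = (14 - 3^2)/5 = 5/5 = 1, a_4 = floor((3 + 3)/1) = 6.
  m_5 = 1*6 - 3 = 3, d_5 = (14 - 3^2)/1 = 5/1 = 5: (m_5, d_5) = (m_1, d_1) = (3, 5), so from here the quotients repeat a_1, ..., a_4; the period length is 4.
So sqrt(14) = [3; (1, 2, 1, 6)] with period length k = 4.
k is even, so the fundamental solution of x^2 - 14y^2 = 1 is (p_{k-1}, q_{k-1}) = (p_3, q_3); compute convergents through index 3.
Convergents (p_i = a_i*p_{i-1} + p_{i-2}, q_i = a_i*q_{i-1} + q_{i-2} with p_{-2}=0, p_{-1}=1, q_{-2}=1, q_{-1}=0):
  i=0: a_0=3, p_0 = 3*1 + 0 = 3, q_0 = 3*0 + 1 = 1.
  i=1: a_1=1, p_1 = 1*3 + 1 = 4, q_1 = 1*1 + 0 = 1.
  i=2: a_2=2, p_2 = 2*4 + 3 = 11, q_2 = 2*1 + 1 = 3.
  i=3: a_3=1, p_3 = 1*11 + 4 = 15, q_3 = 1*3 + 1 = 4.
Check: 15^2 - 14*4^2 = 225 - 224 = 1, so (x, y) = (15, 4) solves the equation, and by the theorem it is the least positive solution.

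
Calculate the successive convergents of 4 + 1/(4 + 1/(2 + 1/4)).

4/1, 17/4, 38/9, 169/40

Using the convergent recurrence p_i = a_i*p_{i-1} + p_{i-2}, q_i = a_i*q_{i-1} + q_{i-2} with p_{-2}=0, p_{-1}=1, q_{-2}=1, q_{-1}=0:
  i=0: a_0=4, p_0 = 4*1 + 0 = 4, q_0 = 4*0 + 1 = 1.
  i=1: a_1=4, p_1 = 4*4 + 1 = 17, q_1 = 4*1 + 0 = 4.
  i=2: a_2=2, p_2 = 2*17 + 4 = 38, q_2 = 2*4 + 1 = 9.
  i=3: a_3=4, p_3 = 4*38 + 17 = 169, q_3 = 4*9 + 4 = 40.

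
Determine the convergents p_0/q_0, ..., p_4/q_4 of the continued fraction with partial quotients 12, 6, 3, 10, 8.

Using the convergent recurrence p_i = a_i*p_{i-1} + p_{i-2}, q_i = a_i*q_{i-1} + q_{i-2} with p_{-2}=0, p_{-1}=1, q_{-2}=1, q_{-1}=0:
  i=0: a_0=12, p_0 = 12*1 + 0 = 12, q_0 = 12*0 + 1 = 1.
  i=1: a_1=6, p_1 = 6*12 + 1 = 73, q_1 = 6*1 + 0 = 6.
  i=2: a_2=3, p_2 = 3*73 + 12 = 231, q_2 = 3*6 + 1 = 19.
  i=3: a_3=10, p_3 = 10*231 + 73 = 2383, q_3 = 10*19 + 6 = 196.
  i=4: a_4=8, p_4 = 8*2383 + 231 = 19295, q_4 = 8*196 + 19 = 1587.

12/1, 73/6, 231/19, 2383/196, 19295/1587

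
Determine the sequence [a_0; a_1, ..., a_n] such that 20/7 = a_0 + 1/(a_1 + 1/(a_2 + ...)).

Run the Euclidean algorithm on 20 and 7; the successive quotients are the partial quotients a_0, a_1, ... (each step inverts the fractional part left over by the previous one):
  20 = 2*7 + 6, so a_0 = 2.
  7 = 1*6 + 1, so a_1 = 1.
  6 = 6*1 + 0, so a_2 = 6.
The remainder reaches 0 after 3 divisions, so the expansion has 3 partial quotients, read off in order.

[2; 1, 6]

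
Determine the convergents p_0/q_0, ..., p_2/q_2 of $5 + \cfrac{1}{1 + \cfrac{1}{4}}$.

Using the convergent recurrence p_i = a_i*p_{i-1} + p_{i-2}, q_i = a_i*q_{i-1} + q_{i-2} with p_{-2}=0, p_{-1}=1, q_{-2}=1, q_{-1}=0:
  i=0: a_0=5, p_0 = 5*1 + 0 = 5, q_0 = 5*0 + 1 = 1.
  i=1: a_1=1, p_1 = 1*5 + 1 = 6, q_1 = 1*1 + 0 = 1.
  i=2: a_2=4, p_2 = 4*6 + 5 = 29, q_2 = 4*1 + 1 = 5.

5/1, 6/1, 29/5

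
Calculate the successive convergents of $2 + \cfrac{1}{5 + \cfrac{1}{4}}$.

Using the convergent recurrence p_i = a_i*p_{i-1} + p_{i-2}, q_i = a_i*q_{i-1} + q_{i-2} with p_{-2}=0, p_{-1}=1, q_{-2}=1, q_{-1}=0:
  i=0: a_0=2, p_0 = 2*1 + 0 = 2, q_0 = 2*0 + 1 = 1.
  i=1: a_1=5, p_1 = 5*2 + 1 = 11, q_1 = 5*1 + 0 = 5.
  i=2: a_2=4, p_2 = 4*11 + 2 = 46, q_2 = 4*5 + 1 = 21.

2/1, 11/5, 46/21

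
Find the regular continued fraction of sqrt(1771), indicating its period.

[42; (12, 84)]

Write x_i = (sqrt(1771) + m_i)/d_i with (m_0, d_0) = (0, 1). a_0 = floor(sqrt(1771)) = 42, since 42^2 = 1764 <= 1771 < 1849 = 43^2.
Iterate m_{i+1} = d_i*a_i - m_i, d_{i+1} = (1771 - m_{i+1}^2)/d_i, a_{i+1} = floor((a_0 + m_{i+1})/d_{i+1}):
  m_1 = 1*42 - 0 = 42, d_1 = (1771 - 42^2)/1 = 7/1 = 7, a_1 = floor((42 + 42)/7) = 12.
  m_2 = 7*12 - 42 = 42, d_2 = (1771 - 42^2)/7 = 7/7 = 1, a_2 = floor((42 + 42)/1) = 84.
  m_3 = 1*84 - 42 = 42, d_3 = (1771 - 42^2)/1 = 7/1 = 7: (m_3, d_3) = (m_1, d_1) = (42, 7), so from here the quotients repeat a_1, a_2; the period length is 2.
Hence the expansion of sqrt(1771) is a_0 = 42 followed by the repeating block 12, 84 (period 2).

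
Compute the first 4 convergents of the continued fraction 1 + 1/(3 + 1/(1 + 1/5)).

1/1, 4/3, 5/4, 29/23

Using the convergent recurrence p_i = a_i*p_{i-1} + p_{i-2}, q_i = a_i*q_{i-1} + q_{i-2} with p_{-2}=0, p_{-1}=1, q_{-2}=1, q_{-1}=0:
  i=0: a_0=1, p_0 = 1*1 + 0 = 1, q_0 = 1*0 + 1 = 1.
  i=1: a_1=3, p_1 = 3*1 + 1 = 4, q_1 = 3*1 + 0 = 3.
  i=2: a_2=1, p_2 = 1*4 + 1 = 5, q_2 = 1*3 + 1 = 4.
  i=3: a_3=5, p_3 = 5*5 + 4 = 29, q_3 = 5*4 + 3 = 23.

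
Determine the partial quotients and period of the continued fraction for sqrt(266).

[16; (3, 4, 3, 32)]

Write x_i = (sqrt(266) + m_i)/d_i with (m_0, d_0) = (0, 1). a_0 = floor(sqrt(266)) = 16, since 16^2 = 256 <= 266 < 289 = 17^2.
Iterate m_{i+1} = d_i*a_i - m_i, d_{i+1} = (266 - m_{i+1}^2)/d_i, a_{i+1} = floor((a_0 + m_{i+1})/d_{i+1}):
  m_1 = 1*16 - 0 = 16, d_1 = (266 - 16^2)/1 = 10/1 = 10, a_1 = floor((16 + 16)/10) = 3.
  m_2 = 10*3 - 16 = 14, d_2 = (266 - 14^2)/10 = 70/10 = 7, a_2 = floor((16 + 14)/7) = 4.
  m_3 = 7*4 - 14 = 14, d_3 = (266 - 14^2)/7 = 70/7 = 10, a_3 = floor((16 + 14)/10) = 3.
  m_4 = 10*3 - 14 = 16, d_4 = (266 - 16^2)/10 = 10/10 = 1, a_4 = floor((16 + 16)/1) = 32.
  m_5 = 1*32 - 16 = 16, d_5 = (266 - 16^2)/1 = 10/1 = 10: (m_5, d_5) = (m_1, d_1) = (16, 10), so from here the quotients repeat a_1, ..., a_4; the period length is 4.
Hence the expansion of sqrt(266) is a_0 = 16 followed by the repeating block 3, 4, 3, 32 (period 4).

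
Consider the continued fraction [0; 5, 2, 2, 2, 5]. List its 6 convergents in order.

0/1, 1/5, 2/11, 5/27, 12/65, 65/352

Using the convergent recurrence p_i = a_i*p_{i-1} + p_{i-2}, q_i = a_i*q_{i-1} + q_{i-2} with p_{-2}=0, p_{-1}=1, q_{-2}=1, q_{-1}=0:
  i=0: a_0=0, p_0 = 0*1 + 0 = 0, q_0 = 0*0 + 1 = 1.
  i=1: a_1=5, p_1 = 5*0 + 1 = 1, q_1 = 5*1 + 0 = 5.
  i=2: a_2=2, p_2 = 2*1 + 0 = 2, q_2 = 2*5 + 1 = 11.
  i=3: a_3=2, p_3 = 2*2 + 1 = 5, q_3 = 2*11 + 5 = 27.
  i=4: a_4=2, p_4 = 2*5 + 2 = 12, q_4 = 2*27 + 11 = 65.
  i=5: a_5=5, p_5 = 5*12 + 5 = 65, q_5 = 5*65 + 27 = 352.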